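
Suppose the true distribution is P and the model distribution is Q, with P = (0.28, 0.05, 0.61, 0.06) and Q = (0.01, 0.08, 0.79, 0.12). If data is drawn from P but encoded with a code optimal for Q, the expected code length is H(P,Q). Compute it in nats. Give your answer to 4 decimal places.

1.6867 nats

H(P,Q) = −Σ p·ln q.
  −0.28·ln(0.01) = 1.28945
  −0.05·ln(0.08) = 0.12629
  −0.61·ln(0.79) = 0.14379
  −0.06·ln(0.12) = 0.12722
H(P,Q) = 1.6867 nats.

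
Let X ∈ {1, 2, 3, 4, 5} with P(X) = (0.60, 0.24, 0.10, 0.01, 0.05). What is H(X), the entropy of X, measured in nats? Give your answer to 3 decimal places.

1.075 nats

H(X) = −Σ p·ln p.
  −(0.60)·ln(0.60) = 0.3065
  −(0.24)·ln(0.24) = 0.3425
  −(0.10)·ln(0.10) = 0.2303
  −(0.01)·ln(0.01) = 0.0461
  −(0.05)·ln(0.05) = 0.1498
Sum: 0.3065 + 0.3425 + 0.2303 + 0.0461 + 0.1498 = 1.075 nats.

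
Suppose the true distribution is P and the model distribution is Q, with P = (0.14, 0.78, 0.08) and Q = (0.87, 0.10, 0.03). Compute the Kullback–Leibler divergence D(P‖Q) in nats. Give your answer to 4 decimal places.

D(P‖Q) = Σ p·ln(p/q).
  0.14·ln(0.14/0.87) = -0.25576
  0.78·ln(0.78/0.10) = 1.60222
  0.08·ln(0.08/0.03) = 0.07847
D(P‖Q) = 1.4249 nats.

1.4249 nats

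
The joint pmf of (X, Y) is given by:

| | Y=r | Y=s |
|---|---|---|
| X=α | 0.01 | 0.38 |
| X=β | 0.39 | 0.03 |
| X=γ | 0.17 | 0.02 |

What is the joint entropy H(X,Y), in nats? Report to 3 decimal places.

H(X,Y) = −Σ p(x,y)·ln p(x,y) over all 6 cells.
  cell (α,r): −0.01·ln0.01 = 0.0461
  cell (α,s): −0.38·ln0.38 = 0.3677
  cell (β,r): −0.39·ln0.39 = 0.3672
  cell (β,s): −0.03·ln0.03 = 0.1052
  cell (γ,r): −0.17·ln0.17 = 0.3012
  cell (γ,s): −0.02·ln0.02 = 0.0782
Sum = 1.266 nats.

1.266 nats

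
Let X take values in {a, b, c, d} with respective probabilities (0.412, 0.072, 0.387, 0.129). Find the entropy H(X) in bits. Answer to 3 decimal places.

1.712 bits

H(X) = −Σ p·log₂ p.
  −(0.412)·log₂(0.412) = 0.5271
  −(0.072)·log₂(0.072) = 0.2733
  −(0.387)·log₂(0.387) = 0.5300
  −(0.129)·log₂(0.129) = 0.3811
Sum: 0.5271 + 0.2733 + 0.5300 + 0.3811 = 1.712 bits.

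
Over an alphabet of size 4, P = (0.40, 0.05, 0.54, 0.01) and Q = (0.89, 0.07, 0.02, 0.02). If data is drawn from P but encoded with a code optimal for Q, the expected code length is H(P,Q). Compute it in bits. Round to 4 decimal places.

3.3632 bits

H(P,Q) = −Σ p·log₂ q.
  −0.40·log₂(0.89) = 0.06725
  −0.05·log₂(0.07) = 0.19183
  −0.54·log₂(0.02) = 3.04768
  −0.01·log₂(0.02) = 0.05644
H(P,Q) = 3.3632 bits.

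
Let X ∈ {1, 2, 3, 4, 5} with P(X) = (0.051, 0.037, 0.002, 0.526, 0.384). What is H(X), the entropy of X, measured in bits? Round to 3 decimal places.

H(X) = −Σ p·log₂ p.
  −(0.051)·log₂(0.051) = 0.2190
  −(0.037)·log₂(0.037) = 0.1760
  −(0.002)·log₂(0.002) = 0.0179
  −(0.526)·log₂(0.526) = 0.4875
  −(0.384)·log₂(0.384) = 0.5302
Sum: 0.2190 + 0.1760 + 0.0179 + 0.4875 + 0.5302 = 1.431 bits.

1.431 bits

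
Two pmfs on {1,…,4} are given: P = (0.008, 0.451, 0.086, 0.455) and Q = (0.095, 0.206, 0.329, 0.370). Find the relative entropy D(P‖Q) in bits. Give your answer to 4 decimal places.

0.4506 bits

D(P‖Q) = Σ p·log₂(p/q).
  0.008·log₂(0.008/0.095) = -0.02856
  0.451·log₂(0.451/0.206) = 0.50985
  0.086·log₂(0.086/0.329) = -0.16647
  0.455·log₂(0.455/0.370) = 0.13575
D(P‖Q) = 0.4506 bits.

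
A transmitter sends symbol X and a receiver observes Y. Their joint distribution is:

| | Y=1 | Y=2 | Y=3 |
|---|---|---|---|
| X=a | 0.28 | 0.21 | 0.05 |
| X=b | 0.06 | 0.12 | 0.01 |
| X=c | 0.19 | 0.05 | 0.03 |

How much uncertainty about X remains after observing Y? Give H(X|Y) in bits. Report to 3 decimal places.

Marginals: p(X) = (0.5400, 0.1900, 0.2700), p(Y) = (0.5300, 0.3800, 0.0900).
H(X|Y) = Σ p(Y) · H(X|Y=·).
  Y=1: p=0.5300, H(X|Y=1) = 1.3727
  Y=2: p=0.3800, H(X|Y=2) = 1.3830
  Y=3: p=0.0900, H(X|Y=3) = 1.3516
Weighted sum = 1.375 bits.

1.375 bits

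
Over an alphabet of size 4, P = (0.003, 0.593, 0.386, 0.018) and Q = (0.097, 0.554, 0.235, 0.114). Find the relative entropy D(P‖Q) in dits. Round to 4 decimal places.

D(P‖Q) = Σ p·log₁₀(p/q).
  0.003·log₁₀(0.003/0.097) = -0.00453
  0.593·log₁₀(0.593/0.554) = 0.01752
  0.386·log₁₀(0.386/0.235) = 0.08319
  0.018·log₁₀(0.018/0.114) = -0.01443
D(P‖Q) = 0.0818 dits.

0.0818 dits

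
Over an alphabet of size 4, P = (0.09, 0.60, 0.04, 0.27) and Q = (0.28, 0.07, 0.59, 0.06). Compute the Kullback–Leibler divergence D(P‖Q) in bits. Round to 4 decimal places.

D(P‖Q) = Σ p·log₂(p/q).
  0.09·log₂(0.09/0.28) = -0.14737
  0.60·log₂(0.60/0.07) = 1.85972
  0.04·log₂(0.04/0.59) = -0.15531
  0.27·log₂(0.27/0.06) = 0.58588
D(P‖Q) = 2.1429 bits.

2.1429 bits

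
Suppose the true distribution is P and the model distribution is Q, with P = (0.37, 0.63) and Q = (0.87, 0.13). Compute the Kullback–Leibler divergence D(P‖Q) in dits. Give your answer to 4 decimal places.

0.2944 dits

D(P‖Q) = Σ p·log₁₀(p/q).
  0.37·log₁₀(0.37/0.87) = -0.13739
  0.63·log₁₀(0.63/0.13) = 0.43180
D(P‖Q) = 0.2944 dits.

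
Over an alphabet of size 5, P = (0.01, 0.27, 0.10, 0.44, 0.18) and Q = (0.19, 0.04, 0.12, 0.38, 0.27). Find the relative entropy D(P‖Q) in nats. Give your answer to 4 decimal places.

D(P‖Q) = Σ p·ln(p/q).
  0.01·ln(0.01/0.19) = -0.02944
  0.27·ln(0.27/0.04) = 0.51558
  0.10·ln(0.10/0.12) = -0.01823
  0.44·ln(0.44/0.38) = 0.06451
  0.18·ln(0.18/0.27) = -0.07298
D(P‖Q) = 0.4594 nats.

0.4594 nats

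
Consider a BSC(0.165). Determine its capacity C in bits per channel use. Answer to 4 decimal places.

0.3539 bits

Binary symmetric channel: C = 1 − h₂(ε) where h₂ is the binary entropy function.
h₂(0.165) = −0.165·log₂0.165 − 0.835·log₂0.835 = 0.6461.
C = 1 − 0.6461 = 0.3539 bits per channel use.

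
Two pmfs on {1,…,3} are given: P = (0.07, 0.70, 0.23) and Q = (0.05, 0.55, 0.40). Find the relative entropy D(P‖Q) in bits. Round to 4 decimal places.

0.0939 bits

D(P‖Q) = Σ p·log₂(p/q).
  0.07·log₂(0.07/0.05) = 0.03398
  0.70·log₂(0.70/0.55) = 0.24355
  0.23·log₂(0.23/0.40) = -0.18362
D(P‖Q) = 0.0939 bits.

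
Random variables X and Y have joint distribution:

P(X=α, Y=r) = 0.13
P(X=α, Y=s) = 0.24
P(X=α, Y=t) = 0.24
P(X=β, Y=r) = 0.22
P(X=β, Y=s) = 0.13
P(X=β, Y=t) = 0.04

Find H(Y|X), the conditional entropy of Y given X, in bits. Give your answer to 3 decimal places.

1.455 bits

Chain rule: H(Y|X) = H(X,Y) − H(X).
Marginals: p(X) = (0.6100, 0.3900), p(Y) = (0.3500, 0.3700, 0.2800).
H(X,Y) = 2.4199 bits; H(X) = 0.9648 bits.
H(Y|X) = 2.4199 − 0.9648 = 1.455 bits.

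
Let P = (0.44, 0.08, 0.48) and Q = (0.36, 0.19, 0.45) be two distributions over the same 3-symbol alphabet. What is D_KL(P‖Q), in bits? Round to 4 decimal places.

0.0722 bits

D(P‖Q) = Σ p·log₂(p/q).
  0.44·log₂(0.44/0.36) = 0.12738
  0.08·log₂(0.08/0.19) = -0.09983
  0.48·log₂(0.48/0.45) = 0.04469
D(P‖Q) = 0.0722 bits.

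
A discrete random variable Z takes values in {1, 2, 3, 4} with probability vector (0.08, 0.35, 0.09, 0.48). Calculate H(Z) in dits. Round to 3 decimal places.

H(Z) = −Σ p·log₁₀ p.
  −(0.08)·log₁₀(0.08) = 0.0878
  −(0.35)·log₁₀(0.35) = 0.1596
  −(0.09)·log₁₀(0.09) = 0.0941
  −(0.48)·log₁₀(0.48) = 0.1530
Sum: 0.0878 + 0.1596 + 0.0941 + 0.1530 = 0.494 dits.

0.494 dits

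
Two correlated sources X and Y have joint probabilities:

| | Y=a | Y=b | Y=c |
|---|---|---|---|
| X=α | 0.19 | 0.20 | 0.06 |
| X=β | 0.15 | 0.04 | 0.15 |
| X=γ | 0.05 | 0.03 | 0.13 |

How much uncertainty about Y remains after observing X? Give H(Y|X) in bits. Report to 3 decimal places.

Marginals: p(X) = (0.4500, 0.3400, 0.2100), p(Y) = (0.3900, 0.2700, 0.3400).
H(Y|X) = Σ p(X) · H(Y|X=·).
  X=α: p=0.4500, H(Y|X=α) = 1.4328
  X=β: p=0.3400, H(Y|X=β) = 1.4049
  X=γ: p=0.2100, H(Y|X=γ) = 1.3223
Weighted sum = 1.400 bits.

1.400 bits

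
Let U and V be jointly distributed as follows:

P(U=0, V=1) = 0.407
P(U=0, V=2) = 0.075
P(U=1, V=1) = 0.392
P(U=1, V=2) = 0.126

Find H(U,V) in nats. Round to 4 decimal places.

H(U,V) = −Σ p(x,y)·ln p(x,y) over all 4 cells.
  cell (0,1): −0.407·ln0.407 = 0.36587
  cell (0,2): −0.075·ln0.075 = 0.19427
  cell (1,1): −0.392·ln0.392 = 0.36711
  cell (1,2): −0.126·ln0.126 = 0.26101
Sum = 1.1883 nats.

1.1883 nats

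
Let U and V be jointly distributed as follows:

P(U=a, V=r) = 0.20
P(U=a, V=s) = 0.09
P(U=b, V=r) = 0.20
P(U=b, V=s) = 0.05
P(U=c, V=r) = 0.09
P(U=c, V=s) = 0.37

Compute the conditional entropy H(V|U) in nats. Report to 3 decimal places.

0.532 nats

Marginals: p(U) = (0.2900, 0.2500, 0.4600), p(V) = (0.4900, 0.5100).
H(V|U) = Σ p(U) · H(V|U=·).
  U=a: p=0.2900, H(V|U=a) = 0.6194
  U=b: p=0.2500, H(V|U=b) = 0.5004
  U=c: p=0.4600, H(V|U=c) = 0.4943
Weighted sum = 0.532 nats.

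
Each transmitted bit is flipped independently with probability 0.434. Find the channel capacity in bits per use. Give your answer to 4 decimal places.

Binary symmetric channel: C = 1 − h₂(ε) where h₂ is the binary entropy function.
h₂(0.434) = −0.434·log₂0.434 − 0.566·log₂0.566 = 0.9874.
C = 1 − 0.9874 = 0.0126 bits per channel use.

0.0126 bits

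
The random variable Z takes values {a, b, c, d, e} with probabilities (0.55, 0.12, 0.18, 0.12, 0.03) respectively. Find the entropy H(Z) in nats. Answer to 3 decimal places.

1.252 nats

H(Z) = −Σ p·ln p.
  −(0.55)·ln(0.55) = 0.3288
  −(0.12)·ln(0.12) = 0.2544
  −(0.18)·ln(0.18) = 0.3087
  −(0.12)·ln(0.12) = 0.2544
  −(0.03)·ln(0.03) = 0.1052
Sum: 0.3288 + 0.2544 + 0.3087 + 0.2544 + 0.1052 = 1.252 nats.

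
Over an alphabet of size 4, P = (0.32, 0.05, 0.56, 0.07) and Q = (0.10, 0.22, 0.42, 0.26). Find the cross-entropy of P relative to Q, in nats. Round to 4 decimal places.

H(P,Q) = −Σ p·ln q.
  −0.32·ln(0.10) = 0.73683
  −0.05·ln(0.22) = 0.07571
  −0.56·ln(0.42) = 0.48580
  −0.07·ln(0.26) = 0.09430
H(P,Q) = 1.3926 nats.

1.3926 nats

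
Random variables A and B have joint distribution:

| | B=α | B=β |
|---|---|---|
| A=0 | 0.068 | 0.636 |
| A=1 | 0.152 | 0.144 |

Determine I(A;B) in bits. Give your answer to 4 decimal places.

Marginals: p(A) = (0.7040, 0.2960), p(B) = (0.2200, 0.7800).
I(A;B) = Σ p(x,y)·log₂[p(x,y)/(p(x)p(y))].
  (0,α): 0.068·log₂(0.4390) = -0.08075
  (0,β): 0.636·log₂(1.1582) = 0.13477
  (1,α): 0.152·log₂(2.3342) = 0.18588
  (1,β): 0.144·log₂(0.6237) = -0.09807
Sum = 0.1418 bits.

0.1418 bits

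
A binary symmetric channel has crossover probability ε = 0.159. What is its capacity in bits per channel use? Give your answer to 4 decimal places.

0.3681 bits

Binary symmetric channel: C = 1 − h₂(ε) where h₂ is the binary entropy function.
h₂(0.159) = −0.159·log₂0.159 − 0.841·log₂0.841 = 0.6319.
C = 1 − 0.6319 = 0.3681 bits per channel use.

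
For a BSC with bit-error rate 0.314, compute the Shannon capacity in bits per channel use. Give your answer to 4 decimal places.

0.1023 bits

Binary symmetric channel: C = 1 − h₂(ε) where h₂ is the binary entropy function.
h₂(0.314) = −0.314·log₂0.314 − 0.686·log₂0.686 = 0.8977.
C = 1 − 0.8977 = 0.1023 bits per channel use.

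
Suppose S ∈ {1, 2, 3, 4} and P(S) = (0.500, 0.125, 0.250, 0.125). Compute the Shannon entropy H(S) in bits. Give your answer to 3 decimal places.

1.750 bits

H(S) = −Σ p·log₂ p.
  −(0.500)·log₂(0.500) = 0.5000
  −(0.125)·log₂(0.125) = 0.3750
  −(0.250)·log₂(0.250) = 0.5000
  −(0.125)·log₂(0.125) = 0.3750
Sum: 0.5000 + 0.3750 + 0.5000 + 0.3750 = 1.750 bits.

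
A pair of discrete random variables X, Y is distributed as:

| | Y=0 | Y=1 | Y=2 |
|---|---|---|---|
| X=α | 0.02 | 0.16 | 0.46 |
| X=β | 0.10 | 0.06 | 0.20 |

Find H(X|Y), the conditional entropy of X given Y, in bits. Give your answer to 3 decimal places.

Chain rule: H(X|Y) = H(X,Y) − H(Y).
Marginals: p(X) = (0.6400, 0.3600), p(Y) = (0.1200, 0.2200, 0.6600).
H(X,Y) = 2.0913 bits; H(Y) = 1.2433 bits.
H(X|Y) = 2.0913 − 1.2433 = 0.848 bits.

0.848 bits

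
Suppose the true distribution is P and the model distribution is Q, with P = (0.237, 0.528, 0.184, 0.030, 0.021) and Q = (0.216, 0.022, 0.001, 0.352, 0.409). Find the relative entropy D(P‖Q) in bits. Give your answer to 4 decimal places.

3.6404 bits

D(P‖Q) = Σ p·log₂(p/q).
  0.237·log₂(0.237/0.216) = 0.03172
  0.528·log₂(0.528/0.022) = 2.42086
  0.184·log₂(0.184/0.001) = 1.38434
  0.030·log₂(0.030/0.352) = -0.10658
  0.021·log₂(0.021/0.409) = -0.08996
D(P‖Q) = 3.6404 bits.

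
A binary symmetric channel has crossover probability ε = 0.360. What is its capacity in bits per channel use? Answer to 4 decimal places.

0.0573 bits

Binary symmetric channel: C = 1 − h₂(ε) where h₂ is the binary entropy function.
h₂(0.360) = −0.360·log₂0.360 − 0.640·log₂0.640 = 0.9427.
C = 1 − 0.9427 = 0.0573 bits per channel use.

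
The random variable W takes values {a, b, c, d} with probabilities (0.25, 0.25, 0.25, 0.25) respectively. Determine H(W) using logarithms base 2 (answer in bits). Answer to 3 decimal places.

H(W) = −Σ p·log₂ p.
  −(0.25)·log₂(0.25) = 0.5000
  −(0.25)·log₂(0.25) = 0.5000
  −(0.25)·log₂(0.25) = 0.5000
  −(0.25)·log₂(0.25) = 0.5000
Sum: 0.5000 + 0.5000 + 0.5000 + 0.5000 = 2.000 bits.

2.000 bits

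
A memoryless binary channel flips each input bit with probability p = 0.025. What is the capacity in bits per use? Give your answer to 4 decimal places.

Binary symmetric channel: C = 1 − h₂(ε) where h₂ is the binary entropy function.
h₂(0.025) = −0.025·log₂0.025 − 0.975·log₂0.975 = 0.1687.
C = 1 − 0.1687 = 0.8313 bits per channel use.

0.8313 bits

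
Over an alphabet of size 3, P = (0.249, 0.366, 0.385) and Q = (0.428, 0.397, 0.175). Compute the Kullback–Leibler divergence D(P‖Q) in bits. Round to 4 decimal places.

D(P‖Q) = Σ p·log₂(p/q).
  0.249·log₂(0.249/0.428) = -0.19458
  0.366·log₂(0.366/0.397) = -0.04293
  0.385·log₂(0.385/0.175) = 0.43794
D(P‖Q) = 0.2004 bits.

0.2004 bits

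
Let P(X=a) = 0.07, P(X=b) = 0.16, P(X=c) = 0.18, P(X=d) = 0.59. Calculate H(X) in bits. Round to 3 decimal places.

1.586 bits

H(X) = −Σ p·log₂ p.
  −(0.07)·log₂(0.07) = 0.2686
  −(0.16)·log₂(0.16) = 0.4230
  −(0.18)·log₂(0.18) = 0.4453
  −(0.59)·log₂(0.59) = 0.4491
Sum: 0.2686 + 0.4230 + 0.4453 + 0.4491 = 1.586 bits.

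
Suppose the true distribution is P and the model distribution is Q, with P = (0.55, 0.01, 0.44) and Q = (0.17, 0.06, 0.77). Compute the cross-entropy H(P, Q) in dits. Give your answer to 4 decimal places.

H(P,Q) = −Σ p·log₁₀ q.
  −0.55·log₁₀(0.17) = 0.42325
  −0.01·log₁₀(0.06) = 0.01222
  −0.44·log₁₀(0.77) = 0.04994
H(P,Q) = 0.4854 dits.

0.4854 dits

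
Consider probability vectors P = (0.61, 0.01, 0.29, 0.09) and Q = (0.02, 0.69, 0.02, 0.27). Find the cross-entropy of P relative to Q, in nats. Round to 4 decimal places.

3.6424 nats

H(P,Q) = −Σ p·ln q.
  −0.61·ln(0.02) = 2.38633
  −0.01·ln(0.69) = 0.00371
  −0.29·ln(0.02) = 1.13449
  −0.09·ln(0.27) = 0.11784
H(P,Q) = 3.6424 nats.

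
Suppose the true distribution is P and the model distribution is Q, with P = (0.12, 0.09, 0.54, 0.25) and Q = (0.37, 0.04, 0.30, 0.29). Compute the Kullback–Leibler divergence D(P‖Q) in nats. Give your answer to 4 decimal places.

0.2182 nats

D(P‖Q) = Σ p·ln(p/q).
  0.12·ln(0.12/0.37) = -0.13512
  0.09·ln(0.09/0.04) = 0.07298
  0.54·ln(0.54/0.30) = 0.31740
  0.25·ln(0.25/0.29) = -0.03711
D(P‖Q) = 0.2182 nats.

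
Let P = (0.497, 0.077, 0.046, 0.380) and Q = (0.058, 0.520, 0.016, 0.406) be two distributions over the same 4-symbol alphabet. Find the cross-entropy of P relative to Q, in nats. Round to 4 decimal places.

H(P,Q) = −Σ p·ln q.
  −0.497·ln(0.058) = 1.41511
  −0.077·ln(0.520) = 0.05035
  −0.046·ln(0.016) = 0.19022
  −0.380·ln(0.406) = 0.34253
H(P,Q) = 1.9982 nats.

1.9982 nats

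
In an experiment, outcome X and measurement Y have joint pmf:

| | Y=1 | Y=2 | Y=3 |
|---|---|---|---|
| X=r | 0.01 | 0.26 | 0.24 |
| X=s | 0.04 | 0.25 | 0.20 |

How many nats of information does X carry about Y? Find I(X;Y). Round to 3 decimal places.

0.011 nats

Marginals: p(X) = (0.5100, 0.4900), p(Y) = (0.0500, 0.5100, 0.4400).
I(X;Y) = H(X) + H(Y) − H(X,Y).
H(X) = 0.6929, H(Y) = 0.8544, H(X,Y) = 1.5360.
I(X;Y) = 0.6929 + 0.8544 − 1.5360 = 0.011 nats.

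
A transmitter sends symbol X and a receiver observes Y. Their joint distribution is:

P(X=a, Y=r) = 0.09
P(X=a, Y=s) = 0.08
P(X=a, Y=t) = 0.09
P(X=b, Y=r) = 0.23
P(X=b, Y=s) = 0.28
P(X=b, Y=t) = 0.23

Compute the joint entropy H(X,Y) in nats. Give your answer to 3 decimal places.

H(X,Y) = −Σ p(x,y)·ln p(x,y) over all 6 cells.
  cell (a,r): −0.09·ln0.09 = 0.2167
  cell (a,s): −0.08·ln0.08 = 0.2021
  cell (a,t): −0.09·ln0.09 = 0.2167
  cell (b,r): −0.23·ln0.23 = 0.3380
  cell (b,s): −0.28·ln0.28 = 0.3564
  cell (b,t): −0.23·ln0.23 = 0.3380
Sum = 1.668 nats.

1.668 nats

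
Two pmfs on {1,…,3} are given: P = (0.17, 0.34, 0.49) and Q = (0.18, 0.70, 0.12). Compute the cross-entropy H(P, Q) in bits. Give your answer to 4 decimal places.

H(P,Q) = −Σ p·log₂ q.
  −0.17·log₂(0.18) = 0.42057
  −0.34·log₂(0.70) = 0.17495
  −0.49·log₂(0.12) = 1.49886
H(P,Q) = 2.0944 bits.

2.0944 bits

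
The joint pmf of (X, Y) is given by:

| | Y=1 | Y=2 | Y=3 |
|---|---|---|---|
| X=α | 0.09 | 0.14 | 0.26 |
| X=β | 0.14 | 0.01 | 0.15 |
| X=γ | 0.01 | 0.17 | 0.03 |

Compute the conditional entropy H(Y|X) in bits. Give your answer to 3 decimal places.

1.244 bits

Marginals: p(X) = (0.4900, 0.3000, 0.2100), p(Y) = (0.2400, 0.3200, 0.4400).
H(Y|X) = Σ p(X) · H(Y|X=·).
  X=α: p=0.4900, H(Y|X=α) = 1.4506
  X=β: p=0.3000, H(Y|X=β) = 1.1767
  X=γ: p=0.2100, H(Y|X=γ) = 0.8570
Weighted sum = 1.244 bits.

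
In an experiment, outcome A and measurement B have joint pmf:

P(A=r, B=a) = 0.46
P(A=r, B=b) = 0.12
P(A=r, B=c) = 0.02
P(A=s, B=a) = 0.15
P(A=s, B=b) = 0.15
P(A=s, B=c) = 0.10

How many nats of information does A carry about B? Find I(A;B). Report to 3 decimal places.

0.093 nats

Marginals: p(A) = (0.6000, 0.4000), p(B) = (0.6100, 0.2700, 0.1200).
I(A;B) = Σ p(x,y)·ln[p(x,y)/(p(x)p(y))].
  (r,a): 0.46·ln(1.2568) = 0.1052
  (r,b): 0.12·ln(0.7407) = -0.0360
  (r,c): 0.02·ln(0.2778) = -0.0256
  (s,a): 0.15·ln(0.6148) = -0.0730
  (s,b): 0.15·ln(1.3889) = 0.0493
  (s,c): 0.10·ln(2.0833) = 0.0734
Sum = 0.093 nats.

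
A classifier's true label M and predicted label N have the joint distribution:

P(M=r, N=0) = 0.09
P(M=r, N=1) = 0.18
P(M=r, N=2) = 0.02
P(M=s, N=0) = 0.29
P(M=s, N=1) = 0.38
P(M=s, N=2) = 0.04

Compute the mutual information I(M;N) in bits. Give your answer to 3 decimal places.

0.006 bits

Marginals: p(M) = (0.2900, 0.7100), p(N) = (0.3800, 0.5600, 0.0600).
I(M;N) = Σ p(x,y)·log₂[p(x,y)/(p(x)p(y))].
  (r,0): 0.09·log₂(0.8167) = -0.0263
  (r,1): 0.18·log₂(1.1084) = 0.0267
  (r,2): 0.02·log₂(1.1494) = 0.0040
  (s,0): 0.29·log₂(1.0749) = 0.0302
  (s,1): 0.38·log₂(0.9557) = -0.0248
  (s,2): 0.04·log₂(0.9390) = -0.0036
Sum = 0.006 bits.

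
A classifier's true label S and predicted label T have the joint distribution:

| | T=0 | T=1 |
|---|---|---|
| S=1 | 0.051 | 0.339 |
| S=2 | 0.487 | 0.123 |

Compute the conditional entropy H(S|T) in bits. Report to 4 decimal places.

Marginals: p(S) = (0.3900, 0.6100), p(T) = (0.5380, 0.4620).
H(S|T) = Σ p(T) · H(S|T=·).
  T=0: p=0.5380, H(S|T=0) = 0.4523
  T=1: p=0.4620, H(S|T=1) = 0.8360
Weighted sum = 0.6296 bits.

0.6296 bits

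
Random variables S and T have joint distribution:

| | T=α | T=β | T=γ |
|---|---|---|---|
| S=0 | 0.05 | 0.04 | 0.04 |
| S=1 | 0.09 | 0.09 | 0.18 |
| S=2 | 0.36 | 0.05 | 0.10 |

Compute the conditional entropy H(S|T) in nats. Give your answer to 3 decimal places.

Chain rule: H(S|T) = H(S,T) − H(T).
Marginals: p(S) = (0.1300, 0.3600, 0.5100), p(T) = (0.5000, 0.1800, 0.3200).
H(S,T) = 1.8972 nats; H(T) = 1.0199 nats.
H(S|T) = 1.8972 − 1.0199 = 0.877 nats.

0.877 nats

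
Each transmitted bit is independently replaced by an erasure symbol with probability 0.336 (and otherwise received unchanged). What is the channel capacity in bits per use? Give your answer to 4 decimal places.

Binary erasure channel: capacity C = 1 − ε.
C = 1 − 0.336 = 0.6640 bits per channel use.

0.6640 bits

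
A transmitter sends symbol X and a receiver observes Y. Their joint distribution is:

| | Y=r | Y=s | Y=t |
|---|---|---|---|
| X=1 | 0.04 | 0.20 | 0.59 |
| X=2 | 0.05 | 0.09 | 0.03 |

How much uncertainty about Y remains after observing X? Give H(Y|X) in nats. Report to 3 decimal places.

0.778 nats

Chain rule: H(Y|X) = H(X,Y) − H(X).
Marginals: p(X) = (0.8300, 0.1700), p(Y) = (0.0900, 0.2900, 0.6200).
H(X,Y) = 1.2336 nats; H(X) = 0.4559 nats.
H(Y|X) = 1.2336 − 0.4559 = 0.778 nats.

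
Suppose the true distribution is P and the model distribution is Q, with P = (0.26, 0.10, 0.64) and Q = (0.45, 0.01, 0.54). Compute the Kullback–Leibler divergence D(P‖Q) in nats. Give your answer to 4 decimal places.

D(P‖Q) = Σ p·ln(p/q).
  0.26·ln(0.26/0.45) = -0.14263
  0.10·ln(0.10/0.01) = 0.23026
  0.64·ln(0.64/0.54) = 0.10874
D(P‖Q) = 0.1964 nats.

0.1964 nats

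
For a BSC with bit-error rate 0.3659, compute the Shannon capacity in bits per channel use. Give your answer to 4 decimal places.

Binary symmetric channel: C = 1 − h₂(ε) where h₂ is the binary entropy function.
h₂(0.3659) = −0.3659·log₂0.3659 − 0.6341·log₂0.6341 = 0.9475.
C = 1 − 0.9475 = 0.0525 bits per channel use.

0.0525 bits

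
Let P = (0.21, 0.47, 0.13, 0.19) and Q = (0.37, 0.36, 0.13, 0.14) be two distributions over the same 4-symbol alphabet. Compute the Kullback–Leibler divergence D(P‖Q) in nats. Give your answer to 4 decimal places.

0.0644 nats

D(P‖Q) = Σ p·ln(p/q).
  0.21·ln(0.21/0.37) = -0.11894
  0.47·ln(0.47/0.36) = 0.12532
  0.13·ln(0.13/0.13) = 0.00000
  0.19·ln(0.19/0.14) = 0.05802
D(P‖Q) = 0.0644 nats.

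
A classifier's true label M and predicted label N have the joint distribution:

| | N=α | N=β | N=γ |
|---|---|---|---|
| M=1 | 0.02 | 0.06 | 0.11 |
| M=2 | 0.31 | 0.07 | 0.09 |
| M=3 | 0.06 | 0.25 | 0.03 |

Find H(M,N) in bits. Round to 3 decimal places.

2.707 bits

H(M,N) = −Σ p(x,y)·log₂ p(x,y) over all 9 cells.
  cell (1,α): −0.02·log₂0.02 = 0.1129
  cell (1,β): −0.06·log₂0.06 = 0.2435
  cell (1,γ): −0.11·log₂0.11 = 0.3503
  cell (2,α): −0.31·log₂0.31 = 0.5238
  cell (2,β): −0.07·log₂0.07 = 0.2686
  cell (2,γ): −0.09·log₂0.09 = 0.3127
  cell (3,α): −0.06·log₂0.06 = 0.2435
  cell (3,β): −0.25·log₂0.25 = 0.5000
  cell (3,γ): −0.03·log₂0.03 = 0.1518
Sum = 2.707 bits.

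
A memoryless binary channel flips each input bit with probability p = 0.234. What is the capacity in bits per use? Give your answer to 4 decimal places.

0.2151 bits

Binary symmetric channel: C = 1 − h₂(ε) where h₂ is the binary entropy function.
h₂(0.234) = −0.234·log₂0.234 − 0.766·log₂0.766 = 0.7849.
C = 1 − 0.7849 = 0.2151 bits per channel use.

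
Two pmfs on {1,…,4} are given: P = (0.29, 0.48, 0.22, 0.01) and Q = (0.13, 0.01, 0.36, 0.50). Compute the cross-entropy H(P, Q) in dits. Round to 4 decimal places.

H(P,Q) = −Σ p·log₁₀ q.
  −0.29·log₁₀(0.13) = 0.25696
  −0.48·log₁₀(0.01) = 0.96000
  −0.22·log₁₀(0.36) = 0.09761
  −0.01·log₁₀(0.50) = 0.00301
H(P,Q) = 1.3176 dits.

1.3176 dits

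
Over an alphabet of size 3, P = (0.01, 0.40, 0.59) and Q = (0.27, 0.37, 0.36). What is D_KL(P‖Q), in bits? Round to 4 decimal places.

D(P‖Q) = Σ p·log₂(p/q).
  0.01·log₂(0.01/0.27) = -0.04755
  0.40·log₂(0.40/0.37) = 0.04499
  0.59·log₂(0.59/0.36) = 0.42050
D(P‖Q) = 0.4179 bits.

0.4179 bits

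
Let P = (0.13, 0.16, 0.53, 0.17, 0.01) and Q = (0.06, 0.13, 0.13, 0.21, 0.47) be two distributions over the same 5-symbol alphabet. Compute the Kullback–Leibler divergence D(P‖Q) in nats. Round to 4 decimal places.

D(P‖Q) = Σ p·ln(p/q).
  0.13·ln(0.13/0.06) = 0.10051
  0.16·ln(0.16/0.13) = 0.03322
  0.53·ln(0.53/0.13) = 0.74483
  0.17·ln(0.17/0.21) = -0.03592
  0.01·ln(0.01/0.47) = -0.03850
D(P‖Q) = 0.8041 nats.

0.8041 nats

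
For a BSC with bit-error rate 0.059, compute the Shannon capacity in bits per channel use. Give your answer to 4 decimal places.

Binary symmetric channel: C = 1 − h₂(ε) where h₂ is the binary entropy function.
h₂(0.059) = −0.059·log₂0.059 − 0.941·log₂0.941 = 0.3235.
C = 1 − 0.3235 = 0.6765 bits per channel use.

0.6765 bits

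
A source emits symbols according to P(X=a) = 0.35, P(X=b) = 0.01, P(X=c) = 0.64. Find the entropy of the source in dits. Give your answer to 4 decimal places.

0.3036 dits

H(X) = −Σ p·log₁₀ p.
  −(0.35)·log₁₀(0.35) = 0.15958
  −(0.01)·log₁₀(0.01) = 0.02000
  −(0.64)·log₁₀(0.64) = 0.12404
Sum: 0.15958 + 0.02000 + 0.12404 = 0.3036 dits.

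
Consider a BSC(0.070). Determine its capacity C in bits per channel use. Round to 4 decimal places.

0.6341 bits

Binary symmetric channel: C = 1 − h₂(ε) where h₂ is the binary entropy function.
h₂(0.070) = −0.070·log₂0.070 − 0.930·log₂0.930 = 0.3659.
C = 1 − 0.3659 = 0.6341 bits per channel use.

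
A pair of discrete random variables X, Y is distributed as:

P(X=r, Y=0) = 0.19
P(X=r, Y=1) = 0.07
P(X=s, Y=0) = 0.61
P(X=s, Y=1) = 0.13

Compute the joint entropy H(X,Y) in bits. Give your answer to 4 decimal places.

1.5414 bits

H(X,Y) = −Σ p(x,y)·log₂ p(x,y) over all 4 cells.
  cell (r,0): −0.19·log₂0.19 = 0.45523
  cell (r,1): −0.07·log₂0.07 = 0.26856
  cell (s,0): −0.61·log₂0.61 = 0.43500
  cell (s,1): −0.13·log₂0.13 = 0.38264
Sum = 1.5414 bits.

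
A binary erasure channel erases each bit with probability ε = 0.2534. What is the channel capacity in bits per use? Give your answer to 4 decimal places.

0.7466 bits

Binary erasure channel: capacity C = 1 − ε.
C = 1 − 0.2534 = 0.7466 bits per channel use.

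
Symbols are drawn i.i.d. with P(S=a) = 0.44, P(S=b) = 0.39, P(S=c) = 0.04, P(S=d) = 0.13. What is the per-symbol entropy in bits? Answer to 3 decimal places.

1.619 bits

H(S) = −Σ p·log₂ p.
  −(0.44)·log₂(0.44) = 0.5211
  −(0.39)·log₂(0.39) = 0.5298
  −(0.04)·log₂(0.04) = 0.1858
  −(0.13)·log₂(0.13) = 0.3826
Sum: 0.5211 + 0.5298 + 0.1858 + 0.3826 = 1.619 bits.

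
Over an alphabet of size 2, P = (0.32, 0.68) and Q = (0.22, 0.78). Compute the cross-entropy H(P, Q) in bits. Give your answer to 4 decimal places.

0.9428 bits

H(P,Q) = −Σ p·log₂ q.
  −0.32·log₂(0.22) = 0.69902
  −0.68·log₂(0.78) = 0.24375
H(P,Q) = 0.9428 bits.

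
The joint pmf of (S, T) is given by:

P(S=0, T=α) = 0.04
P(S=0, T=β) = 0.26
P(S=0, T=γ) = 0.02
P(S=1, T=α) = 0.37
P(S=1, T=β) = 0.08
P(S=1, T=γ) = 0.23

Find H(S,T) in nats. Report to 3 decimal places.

1.465 nats

H(S,T) = −Σ p(x,y)·ln p(x,y) over all 6 cells.
  cell (0,α): −0.04·ln0.04 = 0.1288
  cell (0,β): −0.26·ln0.26 = 0.3502
  cell (0,γ): −0.02·ln0.02 = 0.0782
  cell (1,α): −0.37·ln0.37 = 0.3679
  cell (1,β): −0.08·ln0.08 = 0.2021
  cell (1,γ): −0.23·ln0.23 = 0.3380
Sum = 1.465 nats.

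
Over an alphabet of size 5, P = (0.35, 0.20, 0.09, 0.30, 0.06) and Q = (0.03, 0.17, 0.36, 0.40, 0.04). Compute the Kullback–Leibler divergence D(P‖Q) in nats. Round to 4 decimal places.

0.7056 nats

D(P‖Q) = Σ p·ln(p/q).
  0.35·ln(0.35/0.03) = 0.85986
  0.20·ln(0.20/0.17) = 0.03250
  0.09·ln(0.09/0.36) = -0.12477
  0.30·ln(0.30/0.40) = -0.08630
  0.06·ln(0.06/0.04) = 0.02433
D(P‖Q) = 0.7056 nats.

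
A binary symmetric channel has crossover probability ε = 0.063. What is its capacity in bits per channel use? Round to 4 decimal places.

0.6608 bits

Binary symmetric channel: C = 1 − h₂(ε) where h₂ is the binary entropy function.
h₂(0.063) = −0.063·log₂0.063 − 0.937·log₂0.937 = 0.3392.
C = 1 − 0.3392 = 0.6608 bits per channel use.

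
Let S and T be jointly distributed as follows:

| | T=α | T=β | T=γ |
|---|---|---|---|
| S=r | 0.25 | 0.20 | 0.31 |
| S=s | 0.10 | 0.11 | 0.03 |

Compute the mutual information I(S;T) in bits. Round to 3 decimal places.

0.056 bits

Marginals: p(S) = (0.7600, 0.2400), p(T) = (0.3500, 0.3100, 0.3400).
I(S;T) = H(S) + H(T) − H(S,T).
H(S) = 0.7950, H(T) = 1.5831, H(S,T) = 2.3224.
I(S;T) = 0.7950 + 1.5831 − 2.3224 = 0.056 bits.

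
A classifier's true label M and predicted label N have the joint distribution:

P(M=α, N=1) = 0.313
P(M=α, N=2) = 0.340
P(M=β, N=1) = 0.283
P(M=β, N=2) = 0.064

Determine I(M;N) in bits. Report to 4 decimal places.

0.0817 bits

Marginals: p(M) = (0.6530, 0.3470), p(N) = (0.5960, 0.4040).
I(M;N) = H(M) + H(N) − H(M,N).
H(M) = 0.9314, H(N) = 0.9732, H(M,N) = 1.8229.
I(M;N) = 0.9314 + 0.9732 − 1.8229 = 0.0817 bits.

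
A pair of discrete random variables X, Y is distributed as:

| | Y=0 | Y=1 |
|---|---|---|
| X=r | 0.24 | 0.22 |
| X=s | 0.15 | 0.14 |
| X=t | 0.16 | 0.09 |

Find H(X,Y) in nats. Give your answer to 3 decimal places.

1.745 nats

H(X,Y) = −Σ p(x,y)·ln p(x,y) over all 6 cells.
  cell (r,0): −0.24·ln0.24 = 0.3425
  cell (r,1): −0.22·ln0.22 = 0.3331
  cell (s,0): −0.15·ln0.15 = 0.2846
  cell (s,1): −0.14·ln0.14 = 0.2753
  cell (t,0): −0.16·ln0.16 = 0.2932
  cell (t,1): −0.09·ln0.09 = 0.2167
Sum = 1.745 nats.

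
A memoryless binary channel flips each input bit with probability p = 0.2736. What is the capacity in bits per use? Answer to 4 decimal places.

Binary symmetric channel: C = 1 − h₂(ε) where h₂ is the binary entropy function.
h₂(0.2736) = −0.2736·log₂0.2736 − 0.7264·log₂0.7264 = 0.8466.
C = 1 − 0.8466 = 0.1534 bits per channel use.

0.1534 bits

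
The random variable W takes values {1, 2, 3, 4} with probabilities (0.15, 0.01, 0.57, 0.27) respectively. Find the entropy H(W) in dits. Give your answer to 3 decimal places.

0.436 dits

H(W) = −Σ p·log₁₀ p.
  −(0.15)·log₁₀(0.15) = 0.1236
  −(0.01)·log₁₀(0.01) = 0.0200
  −(0.57)·log₁₀(0.57) = 0.1392
  −(0.27)·log₁₀(0.27) = 0.1535
Sum: 0.1236 + 0.0200 + 0.1392 + 0.1535 = 0.436 dits.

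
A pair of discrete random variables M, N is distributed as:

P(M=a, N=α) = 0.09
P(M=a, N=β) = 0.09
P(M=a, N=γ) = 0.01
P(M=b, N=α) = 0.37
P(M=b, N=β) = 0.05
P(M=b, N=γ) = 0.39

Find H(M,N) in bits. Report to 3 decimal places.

1.968 bits

H(M,N) = −Σ p(x,y)·log₂ p(x,y) over all 6 cells.
  cell (a,α): −0.09·log₂0.09 = 0.3127
  cell (a,β): −0.09·log₂0.09 = 0.3127
  cell (a,γ): −0.01·log₂0.01 = 0.0664
  cell (b,α): −0.37·log₂0.37 = 0.5307
  cell (b,β): −0.05·log₂0.05 = 0.2161
  cell (b,γ): −0.39·log₂0.39 = 0.5298
Sum = 1.968 bits.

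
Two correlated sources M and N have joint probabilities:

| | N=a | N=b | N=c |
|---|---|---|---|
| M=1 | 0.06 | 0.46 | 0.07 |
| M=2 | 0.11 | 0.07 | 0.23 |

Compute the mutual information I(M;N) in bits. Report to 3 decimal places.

Marginals: p(M) = (0.5900, 0.4100), p(N) = (0.1700, 0.5300, 0.3000).
I(M;N) = H(M) + H(N) − H(M,N).
H(M) = 0.9765, H(N) = 1.4411, H(M,N) = 2.1339.
I(M;N) = 0.9765 + 1.4411 − 2.1339 = 0.284 bits.

0.284 bits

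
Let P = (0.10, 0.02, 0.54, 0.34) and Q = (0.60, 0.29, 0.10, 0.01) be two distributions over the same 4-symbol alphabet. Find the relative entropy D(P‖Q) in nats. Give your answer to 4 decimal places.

1.8770 nats

D(P‖Q) = Σ p·ln(p/q).
  0.10·ln(0.10/0.60) = -0.17918
  0.02·ln(0.02/0.29) = -0.05348
  0.54·ln(0.54/0.10) = 0.91066
  0.34·ln(0.34/0.01) = 1.19896
D(P‖Q) = 1.8770 nats.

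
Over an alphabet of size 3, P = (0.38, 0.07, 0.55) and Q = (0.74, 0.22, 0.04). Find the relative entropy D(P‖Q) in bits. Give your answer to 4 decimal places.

1.5987 bits

D(P‖Q) = Σ p·log₂(p/q).
  0.38·log₂(0.38/0.74) = -0.36538
  0.07·log₂(0.07/0.22) = -0.11565
  0.55·log₂(0.55/0.04) = 2.07975
D(P‖Q) = 1.5987 bits.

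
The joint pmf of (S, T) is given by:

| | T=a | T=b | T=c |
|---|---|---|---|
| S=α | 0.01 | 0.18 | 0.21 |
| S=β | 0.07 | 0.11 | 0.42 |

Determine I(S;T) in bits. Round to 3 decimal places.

Marginals: p(S) = (0.4000, 0.6000), p(T) = (0.0800, 0.2900, 0.6300).
I(S;T) = Σ p(x,y)·log₂[p(x,y)/(p(x)p(y))].
  (α,a): 0.01·log₂(0.3125) = -0.0168
  (α,b): 0.18·log₂(1.5517) = 0.1141
  (α,c): 0.21·log₂(0.8333) = -0.0552
  (β,a): 0.07·log₂(1.4583) = 0.0381
  (β,b): 0.11·log₂(0.6322) = -0.0728
  (β,c): 0.42·log₂(1.1111) = 0.0638
Sum = 0.071 bits.

0.071 bits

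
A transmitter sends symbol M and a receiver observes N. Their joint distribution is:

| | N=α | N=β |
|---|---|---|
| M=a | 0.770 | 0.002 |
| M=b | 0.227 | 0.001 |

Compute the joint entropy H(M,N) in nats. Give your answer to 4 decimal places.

0.5572 nats

H(M,N) = −Σ p(x,y)·ln p(x,y) over all 4 cells.
  cell (a,α): −0.770·ln0.770 = 0.20125
  cell (a,β): −0.002·ln0.002 = 0.01243
  cell (b,α): −0.227·ln0.227 = 0.33660
  cell (b,β): −0.001·ln0.001 = 0.00691
Sum = 0.5572 nats.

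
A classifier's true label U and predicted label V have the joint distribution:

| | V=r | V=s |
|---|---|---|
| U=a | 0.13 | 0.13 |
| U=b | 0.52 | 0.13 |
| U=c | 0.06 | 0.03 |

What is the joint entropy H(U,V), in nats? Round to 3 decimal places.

H(U,V) = −Σ p(x,y)·ln p(x,y) over all 6 cells.
  cell (a,r): −0.13·ln0.13 = 0.2652
  cell (a,s): −0.13·ln0.13 = 0.2652
  cell (b,r): −0.52·ln0.52 = 0.3400
  cell (b,s): −0.13·ln0.13 = 0.2652
  cell (c,r): −0.06·ln0.06 = 0.1688
  cell (c,s): −0.03·ln0.03 = 0.1052
Sum = 1.410 nats.

1.410 nats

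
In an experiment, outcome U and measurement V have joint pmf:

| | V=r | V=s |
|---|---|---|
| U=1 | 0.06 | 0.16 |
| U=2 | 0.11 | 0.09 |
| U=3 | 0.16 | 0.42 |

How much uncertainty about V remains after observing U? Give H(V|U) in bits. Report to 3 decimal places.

0.877 bits

Chain rule: H(V|U) = H(U,V) − H(U).
Marginals: p(U) = (0.2200, 0.2000, 0.5800), p(V) = (0.3300, 0.6700).
H(U,V) = 2.2782 bits; H(U) = 1.4008 bits.
H(V|U) = 2.2782 − 1.4008 = 0.877 bits.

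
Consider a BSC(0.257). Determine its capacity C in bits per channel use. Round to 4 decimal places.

0.1778 bits

Binary symmetric channel: C = 1 − h₂(ε) where h₂ is the binary entropy function.
h₂(0.257) = −0.257·log₂0.257 − 0.743·log₂0.743 = 0.8222.
C = 1 − 0.8222 = 0.1778 bits per channel use.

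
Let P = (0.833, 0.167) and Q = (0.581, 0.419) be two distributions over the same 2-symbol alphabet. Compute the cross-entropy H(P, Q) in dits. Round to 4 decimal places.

H(P,Q) = −Σ p·log₁₀ q.
  −0.833·log₁₀(0.581) = 0.19644
  −0.167·log₁₀(0.419) = 0.06309
H(P,Q) = 0.2595 dits.

0.2595 dits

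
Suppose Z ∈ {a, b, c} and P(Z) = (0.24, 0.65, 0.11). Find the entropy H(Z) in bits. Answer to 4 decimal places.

H(Z) = −Σ p·log₂ p.
  −(0.24)·log₂(0.24) = 0.49413
  −(0.65)·log₂(0.65) = 0.40397
  −(0.11)·log₂(0.11) = 0.35029
Sum: 0.49413 + 0.40397 + 0.35029 = 1.2484 bits.

1.2484 bits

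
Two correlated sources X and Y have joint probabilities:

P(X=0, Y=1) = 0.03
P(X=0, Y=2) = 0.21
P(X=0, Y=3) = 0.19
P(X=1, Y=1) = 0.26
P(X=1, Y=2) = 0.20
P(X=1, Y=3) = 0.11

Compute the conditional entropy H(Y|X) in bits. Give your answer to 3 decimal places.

1.414 bits

Marginals: p(X) = (0.4300, 0.5700), p(Y) = (0.2900, 0.4100, 0.3000).
H(Y|X) = Σ p(X) · H(Y|X=·).
  X=0: p=0.4300, H(Y|X=0) = 1.2936
  X=1: p=0.5700, H(Y|X=1) = 1.5048
Weighted sum = 1.414 bits.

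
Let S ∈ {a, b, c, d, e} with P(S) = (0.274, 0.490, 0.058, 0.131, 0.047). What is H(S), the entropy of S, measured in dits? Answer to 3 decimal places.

H(S) = −Σ p·log₁₀ p.
  −(0.274)·log₁₀(0.274) = 0.1541
  −(0.490)·log₁₀(0.490) = 0.1518
  −(0.058)·log₁₀(0.058) = 0.0717
  −(0.131)·log₁₀(0.131) = 0.1156
  −(0.047)·log₁₀(0.047) = 0.0624
Sum: 0.1541 + 0.1518 + 0.0717 + 0.1156 + 0.0624 = 0.556 dits.

0.556 dits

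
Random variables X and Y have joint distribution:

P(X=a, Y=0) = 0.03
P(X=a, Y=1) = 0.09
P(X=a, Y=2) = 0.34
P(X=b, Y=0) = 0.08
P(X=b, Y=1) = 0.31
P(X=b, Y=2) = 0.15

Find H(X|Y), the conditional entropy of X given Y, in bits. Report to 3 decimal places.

Chain rule: H(X|Y) = H(X,Y) − H(Y).
Marginals: p(X) = (0.4600, 0.5400), p(Y) = (0.1100, 0.4000, 0.4900).
H(X,Y) = 2.2194 bits; H(Y) = 1.3833 bits.
H(X|Y) = 2.2194 − 1.3833 = 0.836 bits.

0.836 bits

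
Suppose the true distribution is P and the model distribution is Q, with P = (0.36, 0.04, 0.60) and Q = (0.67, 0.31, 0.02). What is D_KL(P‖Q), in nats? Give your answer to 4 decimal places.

D(P‖Q) = Σ p·ln(p/q).
  0.36·ln(0.36/0.67) = -0.22362
  0.04·ln(0.04/0.31) = -0.08191
  0.60·ln(0.60/0.02) = 2.04072
D(P‖Q) = 1.7352 nats.

1.7352 nats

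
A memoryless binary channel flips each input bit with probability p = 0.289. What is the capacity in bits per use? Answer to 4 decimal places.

0.1326 bits

Binary symmetric channel: C = 1 − h₂(ε) where h₂ is the binary entropy function.
h₂(0.289) = −0.289·log₂0.289 − 0.711·log₂0.711 = 0.8674.
C = 1 − 0.8674 = 0.1326 bits per channel use.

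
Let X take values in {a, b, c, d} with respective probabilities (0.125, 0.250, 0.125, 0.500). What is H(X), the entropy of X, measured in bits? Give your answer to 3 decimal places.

H(X) = −Σ p·log₂ p.
  −(0.125)·log₂(0.125) = 0.3750
  −(0.250)·log₂(0.250) = 0.5000
  −(0.125)·log₂(0.125) = 0.3750
  −(0.500)·log₂(0.500) = 0.5000
Sum: 0.3750 + 0.5000 + 0.3750 + 0.5000 = 1.750 bits.

1.750 bits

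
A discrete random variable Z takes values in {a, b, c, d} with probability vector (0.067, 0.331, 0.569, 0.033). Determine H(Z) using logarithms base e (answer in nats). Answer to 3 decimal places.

H(Z) = −Σ p·ln p.
  −(0.067)·ln(0.067) = 0.1811
  −(0.331)·ln(0.331) = 0.3660
  −(0.569)·ln(0.569) = 0.3208
  −(0.033)·ln(0.033) = 0.1126
Sum: 0.1811 + 0.3660 + 0.3208 + 0.1126 = 0.980 nats.

0.980 nats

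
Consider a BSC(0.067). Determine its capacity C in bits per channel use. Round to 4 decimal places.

0.6454 bits

Binary symmetric channel: C = 1 − h₂(ε) where h₂ is the binary entropy function.
h₂(0.067) = −0.067·log₂0.067 − 0.933·log₂0.933 = 0.3546.
C = 1 − 0.3546 = 0.6454 bits per channel use.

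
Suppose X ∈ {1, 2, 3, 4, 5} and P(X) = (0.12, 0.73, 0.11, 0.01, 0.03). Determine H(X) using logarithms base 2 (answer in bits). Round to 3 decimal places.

H(X) = −Σ p·log₂ p.
  −(0.12)·log₂(0.12) = 0.3671
  −(0.73)·log₂(0.73) = 0.3314
  −(0.11)·log₂(0.11) = 0.3503
  −(0.01)·log₂(0.01) = 0.0664
  −(0.03)·log₂(0.03) = 0.1518
Sum: 0.3671 + 0.3314 + 0.3503 + 0.0664 + 0.1518 = 1.267 bits.

1.267 bits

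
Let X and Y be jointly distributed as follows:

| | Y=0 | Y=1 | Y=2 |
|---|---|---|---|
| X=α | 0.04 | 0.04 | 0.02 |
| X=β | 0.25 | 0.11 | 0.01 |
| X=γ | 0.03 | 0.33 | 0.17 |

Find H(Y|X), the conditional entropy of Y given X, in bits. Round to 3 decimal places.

Marginals: p(X) = (0.1000, 0.3700, 0.5300), p(Y) = (0.3200, 0.4800, 0.2000).
H(Y|X) = Σ p(X) · H(Y|X=·).
  X=α: p=0.1000, H(Y|X=α) = 1.5219
  X=β: p=0.3700, H(Y|X=β) = 1.0432
  X=γ: p=0.5300, H(Y|X=γ) = 1.1863
Weighted sum = 1.167 bits.

1.167 bits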